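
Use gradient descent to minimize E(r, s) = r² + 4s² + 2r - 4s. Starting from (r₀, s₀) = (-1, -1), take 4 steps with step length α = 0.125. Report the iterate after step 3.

(-1, 0.5)

∇E = (2r + 2, 8s - 4)
(r₁, s₁) = (-1, -1) − 0.125·(0, -12) = (-1, 0.5)
(r₂, s₂) = (-1, 0.5) − 0.125·(0, 0) = (-1, 0.5)
(r₃, s₃) = (-1, 0.5) − 0.125·(0, 0) = (-1, 0.5)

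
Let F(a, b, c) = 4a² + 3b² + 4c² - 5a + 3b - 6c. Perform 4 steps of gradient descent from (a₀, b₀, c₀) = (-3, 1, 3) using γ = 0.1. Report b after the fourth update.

-0.4616

∇F = (8a - 5, 6b + 3, 8c - 6)
(a₁, b₁, c₁) = (-3, 1, 3) − 0.1·(-29, 9, 18) = (-0.1, 0.1, 1.2)
(a₂, b₂, c₂) = (-0.1, 0.1, 1.2) − 0.1·(-5.8, 3.6, 3.6) = (0.48, -0.26, 0.84)
(a₃, b₃, c₃) = (0.48, -0.26, 0.84) − 0.1·(-1.16, 1.44, 0.72) = (0.596, -0.404, 0.768)
(a₄, b₄, c₄) = (0.596, -0.404, 0.768) − 0.1·(-0.232, 0.576, 0.144) = (0.6192, -0.4616, 0.7536)
b = -0.4616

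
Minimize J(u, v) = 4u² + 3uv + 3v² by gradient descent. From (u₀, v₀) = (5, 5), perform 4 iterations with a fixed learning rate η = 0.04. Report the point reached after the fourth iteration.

(0.3625472, 0.978176)

∇J = (8u + 3v, 3u + 6v)
Step 1: at (5, 5), ∇J = (55, 45) → (5, 5) − 0.04·(55, 45) = (2.8, 3.2)
Step 2: at (2.8, 3.2), ∇J = (32, 27.6) → (2.8, 3.2) − 0.04·(32, 27.6) = (1.52, 2.096)
Step 3: at (1.52, 2.096), ∇J = (18.448, 17.136) → (1.52, 2.096) − 0.04·(18.448, 17.136) = (0.78208, 1.41056)
Step 4: at (0.78208, 1.41056), ∇J = (10.48832, 10.8096) → (0.78208, 1.41056) − 0.04·(10.48832, 10.8096) = (0.3625472, 0.978176)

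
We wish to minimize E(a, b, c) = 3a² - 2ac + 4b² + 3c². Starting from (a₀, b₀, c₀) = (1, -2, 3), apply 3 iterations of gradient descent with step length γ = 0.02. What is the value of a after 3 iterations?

∇E = (6a - 2c, 8b, -2a + 6c)
Step 1: at (1, -2, 3), ∇E = (0, -16, 16) → (1, -2, 3) − 0.02·(0, -16, 16) = (1, -1.68, 2.68)
Step 2: at (1, -1.68, 2.68), ∇E = (0.64, -13.44, 14.08) → (1, -1.68, 2.68) − 0.02·(0.64, -13.44, 14.08) = (0.9872, -1.4112, 2.3984)
Step 3: at (0.9872, -1.4112, 2.3984), ∇E = (1.1264, -11.2896, 12.416) → (0.9872, -1.4112, 2.3984) − 0.02·(1.1264, -11.2896, 12.416) = (0.964672, -1.185408, 2.15008)
a = 0.964672

0.964672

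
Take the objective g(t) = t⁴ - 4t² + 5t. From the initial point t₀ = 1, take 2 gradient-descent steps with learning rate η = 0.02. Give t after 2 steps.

0.96150464

g′(t) = 4t³ - 8t + 5
Step 1: g′(1) = 1; t₁ = 1 − 0.02·1 = 0.98
Step 2: g′(0.98) = 0.924768; t₂ = 0.98 − 0.02·0.924768 = 0.96150464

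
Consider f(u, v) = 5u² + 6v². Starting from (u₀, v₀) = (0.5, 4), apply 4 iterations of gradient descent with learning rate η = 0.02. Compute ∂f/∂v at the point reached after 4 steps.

∇f = (10u, 12v)
(u₁, v₁) = (0.5, 4) − 0.02·(5, 48) = (0.4, 3.04)
(u₂, v₂) = (0.4, 3.04) − 0.02·(4, 36.48) = (0.32, 2.3104)
(u₃, v₃) = (0.32, 2.3104) − 0.02·(3.2, 27.7248) = (0.256, 1.755904)
(u₄, v₄) = (0.256, 1.755904) − 0.02·(2.56, 21.070848) = (0.2048, 1.33448704)
∂f/∂v at (0.2048, 1.33448704) = 16.01384448

16.01384448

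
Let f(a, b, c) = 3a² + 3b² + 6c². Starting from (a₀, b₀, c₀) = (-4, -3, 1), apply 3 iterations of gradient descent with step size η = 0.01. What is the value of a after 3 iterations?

∇f = (6a, 6b, 12c)
(a₁, b₁, c₁) = (-4, -3, 1) − 0.01·(-24, -18, 12) = (-3.76, -2.82, 0.88)
(a₂, b₂, c₂) = (-3.76, -2.82, 0.88) − 0.01·(-22.56, -16.92, 10.56) = (-3.5344, -2.6508, 0.7744)
(a₃, b₃, c₃) = (-3.5344, -2.6508, 0.7744) − 0.01·(-21.2064, -15.9048, 9.2928) = (-3.322336, -2.491752, 0.681472)
a = -3.322336

-3.322336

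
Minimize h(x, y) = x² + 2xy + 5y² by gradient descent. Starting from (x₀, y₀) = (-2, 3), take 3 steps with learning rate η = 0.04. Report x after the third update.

-2.01216

∇h = (2x + 2y, 2x + 10y)
Step 1: at (-2, 3), ∇h = (2, 26) → (-2, 3) − 0.04·(2, 26) = (-2.08, 1.96)
Step 2: at (-2.08, 1.96), ∇h = (-0.24, 15.44) → (-2.08, 1.96) − 0.04·(-0.24, 15.44) = (-2.0704, 1.3424)
Step 3: at (-2.0704, 1.3424), ∇h = (-1.456, 9.2832) → (-2.0704, 1.3424) − 0.04·(-1.456, 9.2832) = (-2.01216, 0.971072)
x = -2.01216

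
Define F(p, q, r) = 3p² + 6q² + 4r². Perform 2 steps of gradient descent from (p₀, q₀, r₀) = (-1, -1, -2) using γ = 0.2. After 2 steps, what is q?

∇F = (6p, 12q, 8r)
(p₁, q₁, r₁) = (-1, -1, -2) − 0.2·(-6, -12, -16) = (0.2, 1.4, 1.2)
(p₂, q₂, r₂) = (0.2, 1.4, 1.2) − 0.2·(1.2, 16.8, 9.6) = (-0.04, -1.96, -0.72)
q = -1.96

-1.96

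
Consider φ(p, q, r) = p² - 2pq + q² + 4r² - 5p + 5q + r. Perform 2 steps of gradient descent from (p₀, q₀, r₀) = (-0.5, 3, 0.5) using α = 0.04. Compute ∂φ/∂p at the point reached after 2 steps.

∇φ = (2p - 2q - 5, -2p + 2q + 5, 8r + 1)
(p₁, q₁, r₁) = (-0.5, 3, 0.5) − 0.04·(-12, 12, 5) = (-0.02, 2.52, 0.3)
(p₂, q₂, r₂) = (-0.02, 2.52, 0.3) − 0.04·(-10.08, 10.08, 3.4) = (0.3832, 2.1168, 0.164)
∂φ/∂p at (0.3832, 2.1168, 0.164) = -8.4672

-8.4672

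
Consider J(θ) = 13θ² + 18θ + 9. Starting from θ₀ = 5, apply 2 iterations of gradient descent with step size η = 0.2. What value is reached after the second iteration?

99.72

J′(θ) = 26θ + 18
θ₁ = 5 − 0.2·148 = -24.6
θ₂ = -24.6 − 0.2·(-621.6) = 99.72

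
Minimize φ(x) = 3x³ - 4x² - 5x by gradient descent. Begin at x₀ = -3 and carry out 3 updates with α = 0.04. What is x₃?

-291.273664

φ′(x) = 9x² - 8x - 5
Step 1: φ′(-3) = 100; x₁ = -3 − 0.04·100 = -7
Step 2: φ′(-7) = 492; x₂ = -7 − 0.04·492 = -26.68
Step 3: φ′(-26.68) = 6614.8416; x₃ = -26.68 − 0.04·6614.8416 = -291.273664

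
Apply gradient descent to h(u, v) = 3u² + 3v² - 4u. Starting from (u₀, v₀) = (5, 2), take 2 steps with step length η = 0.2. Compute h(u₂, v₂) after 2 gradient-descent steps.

∇h = (6u - 4, 6v)
(u₁, v₁) = (5, 2) − 0.2·(26, 12) = (-0.2, -0.4)
(u₂, v₂) = (-0.2, -0.4) − 0.2·(-5.2, -2.4) = (0.84, 0.08)
h(0.84, 0.08) = -1.224

-1.224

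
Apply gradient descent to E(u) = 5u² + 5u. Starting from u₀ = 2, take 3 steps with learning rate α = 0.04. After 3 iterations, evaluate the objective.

E′(u) = 10u + 5
Step 1: E′(2) = 25; u₁ = 2 − 0.04·25 = 1
Step 2: E′(1) = 15; u₂ = 1 − 0.04·15 = 0.4
Step 3: E′(0.4) = 9; u₃ = 0.4 − 0.04·9 = 0.04
E(0.04) = 0.208

0.208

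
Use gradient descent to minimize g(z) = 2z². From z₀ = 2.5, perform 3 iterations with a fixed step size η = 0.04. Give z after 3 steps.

g′(z) = 4z
z₁ = 2.5 − 0.04·10 = 2.1
z₂ = 2.1 − 0.04·8.4 = 1.764
z₃ = 1.764 − 0.04·7.056 = 1.48176

1.48176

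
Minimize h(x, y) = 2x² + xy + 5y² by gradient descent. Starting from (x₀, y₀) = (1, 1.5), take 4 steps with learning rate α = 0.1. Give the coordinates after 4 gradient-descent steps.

(0.1063, -0.01725)

∇h = (4x + y, x + 10y)
(x₁, y₁) = (1, 1.5) − 0.1·(5.5, 16) = (0.45, -0.1)
(x₂, y₂) = (0.45, -0.1) − 0.1·(1.7, -0.55) = (0.28, -0.045)
(x₃, y₃) = (0.28, -0.045) − 0.1·(1.075, -0.17) = (0.1725, -0.028)
(x₄, y₄) = (0.1725, -0.028) − 0.1·(0.662, -0.1075) = (0.1063, -0.01725)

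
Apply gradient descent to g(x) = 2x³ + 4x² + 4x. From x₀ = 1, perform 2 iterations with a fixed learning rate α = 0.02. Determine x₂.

g′(x) = 6x² + 8x + 4
Step 1: g′(1) = 18; x₁ = 1 − 0.02·18 = 0.64
Step 2: g′(0.64) = 11.5776; x₂ = 0.64 − 0.02·11.5776 = 0.408448

0.408448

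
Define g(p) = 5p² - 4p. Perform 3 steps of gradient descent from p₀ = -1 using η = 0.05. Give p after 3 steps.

0.225

g′(p) = 10p - 4
p₁ = -1 − 0.05·(-14) = -0.3
p₂ = -0.3 − 0.05·(-7) = 0.05
p₃ = 0.05 − 0.05·(-3.5) = 0.225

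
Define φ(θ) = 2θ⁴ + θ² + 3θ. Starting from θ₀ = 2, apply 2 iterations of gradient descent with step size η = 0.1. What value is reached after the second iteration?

101.7408

φ′(θ) = 8θ³ + 2θ + 3
θ₁ = 2 − 0.1·71 = -5.1
θ₂ = -5.1 − 0.1·(-1068.408) = 101.7408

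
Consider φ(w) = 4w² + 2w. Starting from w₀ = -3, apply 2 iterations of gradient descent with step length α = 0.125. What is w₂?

-0.25

φ′(w) = 8w + 2
w₁ = -3 − 0.125·(-22) = -0.25
w₂ = -0.25 − 0.125·0 = -0.25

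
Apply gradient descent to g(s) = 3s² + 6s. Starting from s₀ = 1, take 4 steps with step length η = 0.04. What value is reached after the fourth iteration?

-0.33275648

g′(s) = 6s + 6
Step 1: g′(1) = 12; s₁ = 1 − 0.04·12 = 0.52
Step 2: g′(0.52) = 9.12; s₂ = 0.52 − 0.04·9.12 = 0.1552
Step 3: g′(0.1552) = 6.9312; s₃ = 0.1552 − 0.04·6.9312 = -0.122048
Step 4: g′(-0.122048) = 5.267712; s₄ = -0.122048 − 0.04·5.267712 = -0.33275648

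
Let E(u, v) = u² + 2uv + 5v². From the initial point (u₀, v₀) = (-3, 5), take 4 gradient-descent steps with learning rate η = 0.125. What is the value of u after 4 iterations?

∇E = (2u + 2v, 2u + 10v)
Step 1: at (-3, 5), ∇E = (4, 44) → (-3, 5) − 0.125·(4, 44) = (-3.5, -0.5)
Step 2: at (-3.5, -0.5), ∇E = (-8, -12) → (-3.5, -0.5) − 0.125·(-8, -12) = (-2.5, 1)
Step 3: at (-2.5, 1), ∇E = (-3, 5) → (-2.5, 1) − 0.125·(-3, 5) = (-2.125, 0.375)
Step 4: at (-2.125, 0.375), ∇E = (-3.5, -0.5) → (-2.125, 0.375) − 0.125·(-3.5, -0.5) = (-1.6875, 0.4375)
u = -1.6875

-1.6875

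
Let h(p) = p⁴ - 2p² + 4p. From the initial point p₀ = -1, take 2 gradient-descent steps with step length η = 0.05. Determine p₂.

h′(p) = 4p³ - 4p + 4
Step 1: h′(-1) = 4; p₁ = -1 − 0.05·4 = -1.2
Step 2: h′(-1.2) = 1.888; p₂ = -1.2 − 0.05·1.888 = -1.2944

-1.2944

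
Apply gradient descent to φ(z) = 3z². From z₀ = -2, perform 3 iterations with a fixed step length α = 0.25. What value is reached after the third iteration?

φ′(z) = 6z
z₁ = -2 − 0.25·(-12) = 1
z₂ = 1 − 0.25·6 = -0.5
z₃ = -0.5 − 0.25·(-3) = 0.25

0.25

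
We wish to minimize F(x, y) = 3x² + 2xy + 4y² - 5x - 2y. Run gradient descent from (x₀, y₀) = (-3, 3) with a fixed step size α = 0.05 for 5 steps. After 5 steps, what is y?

0.712525

∇F = (6x + 2y - 5, 2x + 8y - 2)
Step 1: at (-3, 3), ∇F = (-17, 16) → (-3, 3) − 0.05·(-17, 16) = (-2.15, 2.2)
Step 2: at (-2.15, 2.2), ∇F = (-13.5, 11.3) → (-2.15, 2.2) − 0.05·(-13.5, 11.3) = (-1.475, 1.635)
Step 3: at (-1.475, 1.635), ∇F = (-10.58, 8.13) → (-1.475, 1.635) − 0.05·(-10.58, 8.13) = (-0.946, 1.2285)
Step 4: at (-0.946, 1.2285), ∇F = (-8.219, 5.936) → (-0.946, 1.2285) − 0.05·(-8.219, 5.936) = (-0.53505, 0.9317)
Step 5: at (-0.53505, 0.9317), ∇F = (-6.3469, 4.3835) → (-0.53505, 0.9317) − 0.05·(-6.3469, 4.3835) = (-0.217705, 0.712525)
y = 0.712525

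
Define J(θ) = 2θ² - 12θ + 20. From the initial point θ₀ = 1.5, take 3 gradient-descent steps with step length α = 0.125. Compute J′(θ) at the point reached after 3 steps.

-0.75

J′(θ) = 4θ - 12
θ₁ = 1.5 − 0.125·(-6) = 2.25
θ₂ = 2.25 − 0.125·(-3) = 2.625
θ₃ = 2.625 − 0.125·(-1.5) = 2.8125
J′(θ) at (2.8125) = -0.75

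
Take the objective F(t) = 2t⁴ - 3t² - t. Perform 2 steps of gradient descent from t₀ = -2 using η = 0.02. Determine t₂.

F′(t) = 8t³ - 6t - 1
Step 1: F′(-2) = -53; t₁ = -2 − 0.02·(-53) = -0.94
Step 2: F′(-0.94) = -2.004672; t₂ = -0.94 − 0.02·(-2.004672) = -0.89990656

-0.89990656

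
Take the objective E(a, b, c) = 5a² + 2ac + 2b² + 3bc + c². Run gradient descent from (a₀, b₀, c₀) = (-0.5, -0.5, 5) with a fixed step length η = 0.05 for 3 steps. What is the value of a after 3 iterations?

∇E = (10a + 2c, 4b + 3c, 2a + 3b + 2c)
(a₁, b₁, c₁) = (-0.5, -0.5, 5) − 0.05·(5, 13, 7.5) = (-0.75, -1.15, 4.625)
(a₂, b₂, c₂) = (-0.75, -1.15, 4.625) − 0.05·(1.75, 9.275, 4.3) = (-0.8375, -1.61375, 4.41)
(a₃, b₃, c₃) = (-0.8375, -1.61375, 4.41) − 0.05·(0.445, 6.775, 2.30375) = (-0.85975, -1.9525, 4.2948125)
a = -0.85975

-0.85975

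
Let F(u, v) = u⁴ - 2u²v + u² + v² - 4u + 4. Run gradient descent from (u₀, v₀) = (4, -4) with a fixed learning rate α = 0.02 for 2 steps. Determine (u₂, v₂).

(-0.44568064, -2.825984)

∇F = (4u³ - 4uv + 2u - 4, -2u² + 2v)
Step 1: at (4, -4), ∇F = (324, -40) → (4, -4) − 0.02·(324, -40) = (-2.48, -3.2)
Step 2: at (-2.48, -3.2), ∇F = (-101.715968, -18.7008) → (-2.48, -3.2) − 0.02·(-101.715968, -18.7008) = (-0.44568064, -2.825984)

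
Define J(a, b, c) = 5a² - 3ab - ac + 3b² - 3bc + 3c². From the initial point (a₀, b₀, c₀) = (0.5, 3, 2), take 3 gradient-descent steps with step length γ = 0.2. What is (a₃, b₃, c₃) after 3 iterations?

∇J = (10a - 3b - c, -3a + 6b - 3c, -a - 3b + 6c)
Step 1: at (0.5, 3, 2), ∇J = (-6, 10.5, 2.5) → (0.5, 3, 2) − 0.2·(-6, 10.5, 2.5) = (1.7, 0.9, 1.5)
Step 2: at (1.7, 0.9, 1.5), ∇J = (12.8, -4.2, 4.6) → (1.7, 0.9, 1.5) − 0.2·(12.8, -4.2, 4.6) = (-0.86, 1.74, 0.58)
Step 3: at (-0.86, 1.74, 0.58), ∇J = (-14.4, 11.28, -0.88) → (-0.86, 1.74, 0.58) − 0.2·(-14.4, 11.28, -0.88) = (2.02, -0.516, 0.756)

(2.02, -0.516, 0.756)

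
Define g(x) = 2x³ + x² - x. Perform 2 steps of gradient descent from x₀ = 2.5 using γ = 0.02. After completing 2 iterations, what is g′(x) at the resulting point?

g′(x) = 6x² + 2x - 1
x₁ = 2.5 − 0.02·41.5 = 1.67
x₂ = 1.67 − 0.02·19.0734 = 1.288532
g′(x) at (1.288532) = 11.538952290144

11.538952290144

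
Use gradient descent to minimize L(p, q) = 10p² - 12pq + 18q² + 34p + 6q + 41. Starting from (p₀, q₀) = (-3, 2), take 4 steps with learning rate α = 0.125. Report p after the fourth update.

-475.25

∇L = (20p - 12q + 34, -12p + 36q + 6)
(p₁, q₁) = (-3, 2) − 0.125·(-50, 114) = (3.25, -12.25)
(p₂, q₂) = (3.25, -12.25) − 0.125·(246, -474) = (-27.5, 47)
(p₃, q₃) = (-27.5, 47) − 0.125·(-1080, 2028) = (107.5, -206.5)
(p₄, q₄) = (107.5, -206.5) − 0.125·(4662, -8718) = (-475.25, 883.25)
p = -475.25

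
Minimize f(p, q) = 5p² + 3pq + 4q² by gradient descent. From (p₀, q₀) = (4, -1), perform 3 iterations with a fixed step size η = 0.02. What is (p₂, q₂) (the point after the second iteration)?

∇f = (10p + 3q, 3p + 8q)
(p₁, q₁) = (4, -1) − 0.02·(37, 4) = (3.26, -1.08)
(p₂, q₂) = (3.26, -1.08) − 0.02·(29.36, 1.14) = (2.6728, -1.1028)

(2.6728, -1.1028)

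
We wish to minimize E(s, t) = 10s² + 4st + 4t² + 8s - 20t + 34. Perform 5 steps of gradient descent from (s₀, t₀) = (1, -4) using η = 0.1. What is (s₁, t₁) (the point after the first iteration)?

∇E = (20s + 4t + 8, 4s + 8t - 20)
(s₁, t₁) = (1, -4) − 0.1·(12, -48) = (-0.2, 0.8)

(-0.2, 0.8)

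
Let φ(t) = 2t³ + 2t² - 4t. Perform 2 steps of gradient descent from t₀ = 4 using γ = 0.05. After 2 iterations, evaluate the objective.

3.721550976

φ′(t) = 6t² + 4t - 4
t₁ = 4 − 0.05·108 = -1.4
t₂ = -1.4 − 0.05·2.16 = -1.508
φ(-1.508) = 3.721550976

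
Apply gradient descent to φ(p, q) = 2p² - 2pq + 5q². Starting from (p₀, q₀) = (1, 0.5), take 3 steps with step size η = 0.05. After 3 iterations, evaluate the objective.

∇φ = (4p - 2q, -2p + 10q)
Step 1: at (1, 0.5), ∇φ = (3, 3) → (1, 0.5) − 0.05·(3, 3) = (0.85, 0.35)
Step 2: at (0.85, 0.35), ∇φ = (2.7, 1.8) → (0.85, 0.35) − 0.05·(2.7, 1.8) = (0.715, 0.26)
Step 3: at (0.715, 0.26), ∇φ = (2.34, 1.17) → (0.715, 0.26) − 0.05·(2.34, 1.17) = (0.598, 0.2015)
φ(0.598, 0.2015) = 0.67722525

0.67722525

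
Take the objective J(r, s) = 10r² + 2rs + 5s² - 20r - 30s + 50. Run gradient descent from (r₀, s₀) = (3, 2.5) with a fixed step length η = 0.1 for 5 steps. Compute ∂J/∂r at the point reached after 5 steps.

∇J = (20r + 2s - 20, 2r + 10s - 30)
Step 1: at (3, 2.5), ∇J = (45, 1) → (3, 2.5) − 0.1·(45, 1) = (-1.5, 2.4)
Step 2: at (-1.5, 2.4), ∇J = (-45.2, -9) → (-1.5, 2.4) − 0.1·(-45.2, -9) = (3.02, 3.3)
Step 3: at (3.02, 3.3), ∇J = (47, 9.04) → (3.02, 3.3) − 0.1·(47, 9.04) = (-1.68, 2.396)
Step 4: at (-1.68, 2.396), ∇J = (-48.808, -9.4) → (-1.68, 2.396) − 0.1·(-48.808, -9.4) = (3.2008, 3.336)
Step 5: at (3.2008, 3.336), ∇J = (50.688, 9.7616) → (3.2008, 3.336) − 0.1·(50.688, 9.7616) = (-1.868, 2.35984)
∂J/∂r at (-1.868, 2.35984) = -52.64032

-52.64032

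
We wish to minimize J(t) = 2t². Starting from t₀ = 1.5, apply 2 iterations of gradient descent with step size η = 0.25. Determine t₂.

J′(t) = 4t
Step 1: J′(1.5) = 6; t₁ = 1.5 − 0.25·6 = 0
Step 2: J′(0) = 0; t₂ = 0 − 0.25·0 = 0

0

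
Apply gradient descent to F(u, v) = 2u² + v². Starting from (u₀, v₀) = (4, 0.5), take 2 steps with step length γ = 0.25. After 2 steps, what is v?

0.125

∇F = (4u, 2v)
Step 1: at (4, 0.5), ∇F = (16, 1) → (4, 0.5) − 0.25·(16, 1) = (0, 0.25)
Step 2: at (0, 0.25), ∇F = (0, 0.5) → (0, 0.25) − 0.25·(0, 0.5) = (0, 0.125)
v = 0.125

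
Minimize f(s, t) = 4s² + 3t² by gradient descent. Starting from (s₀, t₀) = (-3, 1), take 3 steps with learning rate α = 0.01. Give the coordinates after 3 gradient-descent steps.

(-2.336064, 0.830584)

∇f = (8s, 6t)
Step 1: at (-3, 1), ∇f = (-24, 6) → (-3, 1) − 0.01·(-24, 6) = (-2.76, 0.94)
Step 2: at (-2.76, 0.94), ∇f = (-22.08, 5.64) → (-2.76, 0.94) − 0.01·(-22.08, 5.64) = (-2.5392, 0.8836)
Step 3: at (-2.5392, 0.8836), ∇f = (-20.3136, 5.3016) → (-2.5392, 0.8836) − 0.01·(-20.3136, 5.3016) = (-2.336064, 0.830584)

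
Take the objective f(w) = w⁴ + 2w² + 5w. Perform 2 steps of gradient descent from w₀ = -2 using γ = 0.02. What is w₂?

-1.12024

f′(w) = 4w³ + 4w + 5
Step 1: f′(-2) = -35; w₁ = -2 − 0.02·(-35) = -1.3
Step 2: f′(-1.3) = -8.988; w₂ = -1.3 − 0.02·(-8.988) = -1.12024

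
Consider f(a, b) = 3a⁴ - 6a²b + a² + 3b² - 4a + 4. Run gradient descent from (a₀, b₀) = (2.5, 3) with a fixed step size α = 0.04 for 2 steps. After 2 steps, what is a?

∇f = (12a³ - 12ab + 2a - 4, -6a² + 6b)
(a₁, b₁) = (2.5, 3) − 0.04·(98.5, -19.5) = (-1.44, 3.78)
(a₂, b₂) = (-1.44, 3.78) − 0.04·(22.606592, 10.2384) = (-2.34426368, 3.370464)
a = -2.34426368

-2.34426368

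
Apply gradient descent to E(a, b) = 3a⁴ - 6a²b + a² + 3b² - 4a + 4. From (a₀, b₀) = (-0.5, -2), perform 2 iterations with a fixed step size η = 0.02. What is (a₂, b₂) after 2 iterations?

(0.00970328, -1.520372)

∇E = (12a³ - 12ab + 2a - 4, -6a² + 6b)
(a₁, b₁) = (-0.5, -2) − 0.02·(-18.5, -13.5) = (-0.13, -1.73)
(a₂, b₂) = (-0.13, -1.73) − 0.02·(-6.985164, -10.4814) = (0.00970328, -1.520372)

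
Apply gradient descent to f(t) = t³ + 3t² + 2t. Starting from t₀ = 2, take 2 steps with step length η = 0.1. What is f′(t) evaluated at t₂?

-0.387088

f′(t) = 3t² + 6t + 2
t₁ = 2 − 0.1·26 = -0.6
t₂ = -0.6 − 0.1·(-0.52) = -0.548
f′(t) at (-0.548) = -0.387088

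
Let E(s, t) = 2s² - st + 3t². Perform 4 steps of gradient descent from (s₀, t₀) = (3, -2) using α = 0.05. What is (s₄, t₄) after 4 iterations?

∇E = (4s - t, -s + 6t)
(s₁, t₁) = (3, -2) − 0.05·(14, -15) = (2.3, -1.25)
(s₂, t₂) = (2.3, -1.25) − 0.05·(10.45, -9.8) = (1.7775, -0.76)
(s₃, t₃) = (1.7775, -0.76) − 0.05·(7.87, -6.3375) = (1.384, -0.443125)
(s₄, t₄) = (1.384, -0.443125) − 0.05·(5.979125, -4.04275) = (1.08504375, -0.2409875)

(1.08504375, -0.2409875)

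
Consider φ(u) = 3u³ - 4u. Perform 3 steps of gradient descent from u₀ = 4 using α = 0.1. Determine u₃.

φ′(u) = 9u² - 4
Step 1: φ′(4) = 140; u₁ = 4 − 0.1·140 = -10
Step 2: φ′(-10) = 896; u₂ = -10 − 0.1·896 = -99.6
Step 3: φ′(-99.6) = 89277.44; u₃ = -99.6 − 0.1·89277.44 = -9027.344

-9027.344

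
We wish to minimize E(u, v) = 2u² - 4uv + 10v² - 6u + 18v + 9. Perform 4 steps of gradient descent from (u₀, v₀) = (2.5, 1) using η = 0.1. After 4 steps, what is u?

∇E = (4u - 4v - 6, -4u + 20v + 18)
(u₁, v₁) = (2.5, 1) − 0.1·(0, 28) = (2.5, -1.8)
(u₂, v₂) = (2.5, -1.8) − 0.1·(11.2, -28) = (1.38, 1)
(u₃, v₃) = (1.38, 1) − 0.1·(-4.48, 32.48) = (1.828, -2.248)
(u₄, v₄) = (1.828, -2.248) − 0.1·(10.304, -34.272) = (0.7976, 1.1792)
u = 0.7976

0.7976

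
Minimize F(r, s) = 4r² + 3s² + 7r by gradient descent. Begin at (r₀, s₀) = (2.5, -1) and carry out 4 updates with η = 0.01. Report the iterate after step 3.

(1.753072, -0.830584)

∇F = (8r + 7, 6s)
(r₁, s₁) = (2.5, -1) − 0.01·(27, -6) = (2.23, -0.94)
(r₂, s₂) = (2.23, -0.94) − 0.01·(24.84, -5.64) = (1.9816, -0.8836)
(r₃, s₃) = (1.9816, -0.8836) − 0.01·(22.8528, -5.3016) = (1.753072, -0.830584)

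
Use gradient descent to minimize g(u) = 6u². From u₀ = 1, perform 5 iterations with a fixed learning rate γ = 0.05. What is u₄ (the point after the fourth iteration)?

0.0256

g′(u) = 12u
u₁ = 1 − 0.05·12 = 0.4
u₂ = 0.4 − 0.05·4.8 = 0.16
u₃ = 0.16 − 0.05·1.92 = 0.064
u₄ = 0.064 − 0.05·0.768 = 0.0256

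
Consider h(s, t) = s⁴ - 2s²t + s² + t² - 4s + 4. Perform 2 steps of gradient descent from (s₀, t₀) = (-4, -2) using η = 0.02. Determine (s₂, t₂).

∇h = (4s³ - 4st + 2s - 4, -2s² + 2t)
Step 1: at (-4, -2), ∇h = (-300, -36) → (-4, -2) − 0.02·(-300, -36) = (2, -1.28)
Step 2: at (2, -1.28), ∇h = (42.24, -10.56) → (2, -1.28) − 0.02·(42.24, -10.56) = (1.1552, -1.0688)

(1.1552, -1.0688)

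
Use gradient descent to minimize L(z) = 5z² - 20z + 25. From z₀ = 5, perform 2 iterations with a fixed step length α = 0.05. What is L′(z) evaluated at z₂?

7.5

L′(z) = 10z - 20
z₁ = 5 − 0.05·30 = 3.5
z₂ = 3.5 − 0.05·15 = 2.75
L′(z) at (2.75) = 7.5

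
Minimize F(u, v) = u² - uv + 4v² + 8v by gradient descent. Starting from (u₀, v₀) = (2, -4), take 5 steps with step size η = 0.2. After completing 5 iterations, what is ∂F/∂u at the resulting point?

-0.064

∇F = (2u - v, -u + 8v + 8)
(u₁, v₁) = (2, -4) − 0.2·(8, -26) = (0.4, 1.2)
(u₂, v₂) = (0.4, 1.2) − 0.2·(-0.4, 17.2) = (0.48, -2.24)
(u₃, v₃) = (0.48, -2.24) − 0.2·(3.2, -10.4) = (-0.16, -0.16)
(u₄, v₄) = (-0.16, -0.16) − 0.2·(-0.16, 6.88) = (-0.128, -1.536)
(u₅, v₅) = (-0.128, -1.536) − 0.2·(1.28, -4.16) = (-0.384, -0.704)
∂F/∂u at (-0.384, -0.704) = -0.064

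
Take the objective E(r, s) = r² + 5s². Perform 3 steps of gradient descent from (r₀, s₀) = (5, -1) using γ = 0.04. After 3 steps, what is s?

∇E = (2r, 10s)
Step 1: at (5, -1), ∇E = (10, -10) → (5, -1) − 0.04·(10, -10) = (4.6, -0.6)
Step 2: at (4.6, -0.6), ∇E = (9.2, -6) → (4.6, -0.6) − 0.04·(9.2, -6) = (4.232, -0.36)
Step 3: at (4.232, -0.36), ∇E = (8.464, -3.6) → (4.232, -0.36) − 0.04·(8.464, -3.6) = (3.89344, -0.216)
s = -0.216

-0.216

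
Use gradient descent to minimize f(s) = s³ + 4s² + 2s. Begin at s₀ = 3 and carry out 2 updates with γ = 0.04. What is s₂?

0.425472

f′(s) = 3s² + 8s + 2
s₁ = 3 − 0.04·53 = 0.88
s₂ = 0.88 − 0.04·11.3632 = 0.425472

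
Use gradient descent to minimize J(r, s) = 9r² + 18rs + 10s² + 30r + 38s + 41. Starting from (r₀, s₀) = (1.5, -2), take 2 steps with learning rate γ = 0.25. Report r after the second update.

∇J = (18r + 18s + 30, 18r + 20s + 38)
(r₁, s₁) = (1.5, -2) − 0.25·(21, 25) = (-3.75, -8.25)
(r₂, s₂) = (-3.75, -8.25) − 0.25·(-186, -194.5) = (42.75, 40.375)
r = 42.75

42.75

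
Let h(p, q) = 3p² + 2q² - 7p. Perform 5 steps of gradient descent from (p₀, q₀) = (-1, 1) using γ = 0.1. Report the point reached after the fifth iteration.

∇h = (6p - 7, 4q)
(p₁, q₁) = (-1, 1) − 0.1·(-13, 4) = (0.3, 0.6)
(p₂, q₂) = (0.3, 0.6) − 0.1·(-5.2, 2.4) = (0.82, 0.36)
(p₃, q₃) = (0.82, 0.36) − 0.1·(-2.08, 1.44) = (1.028, 0.216)
(p₄, q₄) = (1.028, 0.216) − 0.1·(-0.832, 0.864) = (1.1112, 0.1296)
(p₅, q₅) = (1.1112, 0.1296) − 0.1·(-0.3328, 0.5184) = (1.14448, 0.07776)

(1.14448, 0.07776)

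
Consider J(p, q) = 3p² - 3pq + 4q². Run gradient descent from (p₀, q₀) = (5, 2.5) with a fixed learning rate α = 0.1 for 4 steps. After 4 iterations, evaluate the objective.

∇J = (6p - 3q, -3p + 8q)
Step 1: at (5, 2.5), ∇J = (22.5, 5) → (5, 2.5) − 0.1·(22.5, 5) = (2.75, 2)
Step 2: at (2.75, 2), ∇J = (10.5, 7.75) → (2.75, 2) − 0.1·(10.5, 7.75) = (1.7, 1.225)
Step 3: at (1.7, 1.225), ∇J = (6.525, 4.7) → (1.7, 1.225) − 0.1·(6.525, 4.7) = (1.0475, 0.755)
Step 4: at (1.0475, 0.755), ∇J = (4.02, 2.8975) → (1.0475, 0.755) − 0.1·(4.02, 2.8975) = (0.6455, 0.46525)
J(0.6455, 0.46525) = 1.214884375

1.214884375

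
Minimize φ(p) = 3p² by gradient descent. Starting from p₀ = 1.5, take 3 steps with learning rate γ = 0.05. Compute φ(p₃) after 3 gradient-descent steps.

φ′(p) = 6p
Step 1: φ′(1.5) = 9; p₁ = 1.5 − 0.05·9 = 1.05
Step 2: φ′(1.05) = 6.3; p₂ = 1.05 − 0.05·6.3 = 0.735
Step 3: φ′(0.735) = 4.41; p₃ = 0.735 − 0.05·4.41 = 0.5145
φ(0.5145) = 0.79413075

0.79413075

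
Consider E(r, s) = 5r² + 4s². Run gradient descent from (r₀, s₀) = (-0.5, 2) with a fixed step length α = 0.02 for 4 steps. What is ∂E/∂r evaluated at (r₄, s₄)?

∇E = (10r, 8s)
(r₁, s₁) = (-0.5, 2) − 0.02·(-5, 16) = (-0.4, 1.68)
(r₂, s₂) = (-0.4, 1.68) − 0.02·(-4, 13.44) = (-0.32, 1.4112)
(r₃, s₃) = (-0.32, 1.4112) − 0.02·(-3.2, 11.2896) = (-0.256, 1.185408)
(r₄, s₄) = (-0.256, 1.185408) − 0.02·(-2.56, 9.483264) = (-0.2048, 0.99574272)
∂E/∂r at (-0.2048, 0.99574272) = -2.048

-2.048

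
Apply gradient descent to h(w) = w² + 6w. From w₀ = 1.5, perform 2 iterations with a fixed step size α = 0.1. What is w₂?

h′(w) = 2w + 6
Step 1: h′(1.5) = 9; w₁ = 1.5 − 0.1·9 = 0.6
Step 2: h′(0.6) = 7.2; w₂ = 0.6 − 0.1·7.2 = -0.12

-0.12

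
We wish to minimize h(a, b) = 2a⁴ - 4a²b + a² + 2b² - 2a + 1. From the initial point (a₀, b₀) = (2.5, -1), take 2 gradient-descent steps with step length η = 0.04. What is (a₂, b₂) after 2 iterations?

∇h = (8a³ - 8ab + 2a - 2, -4a² + 4b)
(a₁, b₁) = (2.5, -1) − 0.04·(148, -29) = (-3.42, 0.16)
(a₂, b₂) = (-3.42, 0.16) − 0.04·(-324.475904, -46.1456) = (9.55903616, 2.005824)

(9.55903616, 2.005824)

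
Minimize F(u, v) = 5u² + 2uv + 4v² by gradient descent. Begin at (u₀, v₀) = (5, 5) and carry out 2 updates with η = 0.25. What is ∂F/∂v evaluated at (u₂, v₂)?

∇F = (10u + 2v, 2u + 8v)
Step 1: at (5, 5), ∇F = (60, 50) → (5, 5) − 0.25·(60, 50) = (-10, -7.5)
Step 2: at (-10, -7.5), ∇F = (-115, -80) → (-10, -7.5) − 0.25·(-115, -80) = (18.75, 12.5)
∂F/∂v at (18.75, 12.5) = 137.5

137.5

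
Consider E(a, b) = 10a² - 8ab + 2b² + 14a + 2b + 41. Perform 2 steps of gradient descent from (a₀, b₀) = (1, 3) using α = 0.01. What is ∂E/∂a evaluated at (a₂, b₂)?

7.3088

∇E = (20a - 8b + 14, -8a + 4b + 2)
(a₁, b₁) = (1, 3) − 0.01·(10, 6) = (0.9, 2.94)
(a₂, b₂) = (0.9, 2.94) − 0.01·(8.48, 6.56) = (0.8152, 2.8744)
∂E/∂a at (0.8152, 2.8744) = 7.3088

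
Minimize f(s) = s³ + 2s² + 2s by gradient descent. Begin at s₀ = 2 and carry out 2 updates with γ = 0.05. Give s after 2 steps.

0.4985

f′(s) = 3s² + 4s + 2
s₁ = 2 − 0.05·22 = 0.9
s₂ = 0.9 − 0.05·8.03 = 0.4985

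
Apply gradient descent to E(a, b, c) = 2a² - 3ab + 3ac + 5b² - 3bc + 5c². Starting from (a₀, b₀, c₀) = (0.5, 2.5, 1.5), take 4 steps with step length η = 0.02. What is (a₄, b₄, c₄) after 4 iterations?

(0.51451328, 1.32797632, 0.86005632)

∇E = (4a - 3b + 3c, -3a + 10b - 3c, 3a - 3b + 10c)
Step 1: at (0.5, 2.5, 1.5), ∇E = (-1, 19, 9) → (0.5, 2.5, 1.5) − 0.02·(-1, 19, 9) = (0.52, 2.12, 1.32)
Step 2: at (0.52, 2.12, 1.32), ∇E = (-0.32, 15.68, 8.4) → (0.52, 2.12, 1.32) − 0.02·(-0.32, 15.68, 8.4) = (0.5264, 1.8064, 1.152)
Step 3: at (0.5264, 1.8064, 1.152), ∇E = (0.1424, 13.0288, 7.68) → (0.5264, 1.8064, 1.152) − 0.02·(0.1424, 13.0288, 7.68) = (0.523552, 1.545824, 0.9984)
Step 4: at (0.523552, 1.545824, 0.9984), ∇E = (0.451936, 10.892384, 6.917184) → (0.523552, 1.545824, 0.9984) − 0.02·(0.451936, 10.892384, 6.917184) = (0.51451328, 1.32797632, 0.86005632)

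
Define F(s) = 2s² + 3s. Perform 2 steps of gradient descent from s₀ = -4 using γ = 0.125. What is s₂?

-1.5625

F′(s) = 4s + 3
Step 1: F′(-4) = -13; s₁ = -4 − 0.125·(-13) = -2.375
Step 2: F′(-2.375) = -6.5; s₂ = -2.375 − 0.125·(-6.5) = -1.5625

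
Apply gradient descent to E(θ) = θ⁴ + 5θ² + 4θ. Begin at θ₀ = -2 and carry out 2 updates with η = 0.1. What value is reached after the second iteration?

-9.1808

E′(θ) = 4θ³ + 10θ + 4
Step 1: E′(-2) = -48; θ₁ = -2 − 0.1·(-48) = 2.8
Step 2: E′(2.8) = 119.808; θ₂ = 2.8 − 0.1·119.808 = -9.1808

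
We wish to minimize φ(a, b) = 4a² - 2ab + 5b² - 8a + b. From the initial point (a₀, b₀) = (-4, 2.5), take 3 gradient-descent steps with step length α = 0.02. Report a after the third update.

∇φ = (8a - 2b - 8, -2a + 10b + 1)
(a₁, b₁) = (-4, 2.5) − 0.02·(-45, 34) = (-3.1, 1.82)
(a₂, b₂) = (-3.1, 1.82) − 0.02·(-36.44, 25.4) = (-2.3712, 1.312)
(a₃, b₃) = (-2.3712, 1.312) − 0.02·(-29.5936, 18.8624) = (-1.779328, 0.934752)
a = -1.779328

-1.779328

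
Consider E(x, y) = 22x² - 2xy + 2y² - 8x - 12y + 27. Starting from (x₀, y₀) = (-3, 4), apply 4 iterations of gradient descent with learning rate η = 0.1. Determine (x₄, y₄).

∇E = (44x - 2y - 8, -2x + 4y - 12)
Step 1: at (-3, 4), ∇E = (-148, 10) → (-3, 4) − 0.1·(-148, 10) = (11.8, 3)
Step 2: at (11.8, 3), ∇E = (505.2, -23.6) → (11.8, 3) − 0.1·(505.2, -23.6) = (-38.72, 5.36)
Step 3: at (-38.72, 5.36), ∇E = (-1722.4, 86.88) → (-38.72, 5.36) − 0.1·(-1722.4, 86.88) = (133.52, -3.328)
Step 4: at (133.52, -3.328), ∇E = (5873.536, -292.352) → (133.52, -3.328) − 0.1·(5873.536, -292.352) = (-453.8336, 25.9072)

(-453.8336, 25.9072)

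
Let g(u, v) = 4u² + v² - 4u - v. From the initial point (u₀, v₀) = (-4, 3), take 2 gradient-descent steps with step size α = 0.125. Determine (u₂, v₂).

∇g = (8u - 4, 2v - 1)
Step 1: at (-4, 3), ∇g = (-36, 5) → (-4, 3) − 0.125·(-36, 5) = (0.5, 2.375)
Step 2: at (0.5, 2.375), ∇g = (0, 3.75) → (0.5, 2.375) − 0.125·(0, 3.75) = (0.5, 1.90625)

(0.5, 1.90625)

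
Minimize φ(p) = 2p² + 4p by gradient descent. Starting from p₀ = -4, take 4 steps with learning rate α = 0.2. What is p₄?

φ′(p) = 4p + 4
p₁ = -4 − 0.2·(-12) = -1.6
p₂ = -1.6 − 0.2·(-2.4) = -1.12
p₃ = -1.12 − 0.2·(-0.48) = -1.024
p₄ = -1.024 − 0.2·(-0.096) = -1.0048

-1.0048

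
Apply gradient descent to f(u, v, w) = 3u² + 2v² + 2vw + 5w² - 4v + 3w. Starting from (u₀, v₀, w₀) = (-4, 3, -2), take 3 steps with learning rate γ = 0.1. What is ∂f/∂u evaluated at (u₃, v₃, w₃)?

∇f = (6u, 4v + 2w - 4, 2v + 10w + 3)
Step 1: at (-4, 3, -2), ∇f = (-24, 4, -11) → (-4, 3, -2) − 0.1·(-24, 4, -11) = (-1.6, 2.6, -0.9)
Step 2: at (-1.6, 2.6, -0.9), ∇f = (-9.6, 4.6, -0.8) → (-1.6, 2.6, -0.9) − 0.1·(-9.6, 4.6, -0.8) = (-0.64, 2.14, -0.82)
Step 3: at (-0.64, 2.14, -0.82), ∇f = (-3.84, 2.92, -0.92) → (-0.64, 2.14, -0.82) − 0.1·(-3.84, 2.92, -0.92) = (-0.256, 1.848, -0.728)
∂f/∂u at (-0.256, 1.848, -0.728) = -1.536

-1.536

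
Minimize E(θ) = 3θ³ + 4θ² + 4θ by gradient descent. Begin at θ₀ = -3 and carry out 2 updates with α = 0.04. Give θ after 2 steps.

E′(θ) = 9θ² + 8θ + 4
θ₁ = -3 − 0.04·61 = -5.44
θ₂ = -5.44 − 0.04·226.8224 = -14.512896

-14.512896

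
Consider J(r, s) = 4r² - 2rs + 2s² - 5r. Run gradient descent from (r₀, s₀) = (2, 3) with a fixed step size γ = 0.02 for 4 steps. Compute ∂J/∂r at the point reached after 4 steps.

3.40132864

∇J = (8r - 2s - 5, -2r + 4s)
(r₁, s₁) = (2, 3) − 0.02·(5, 8) = (1.9, 2.84)
(r₂, s₂) = (1.9, 2.84) − 0.02·(4.52, 7.56) = (1.8096, 2.6888)
(r₃, s₃) = (1.8096, 2.6888) − 0.02·(4.0992, 7.136) = (1.727616, 2.54608)
(r₄, s₄) = (1.727616, 2.54608) − 0.02·(3.728768, 6.729088) = (1.65304064, 2.41149824)
∂J/∂r at (1.65304064, 2.41149824) = 3.40132864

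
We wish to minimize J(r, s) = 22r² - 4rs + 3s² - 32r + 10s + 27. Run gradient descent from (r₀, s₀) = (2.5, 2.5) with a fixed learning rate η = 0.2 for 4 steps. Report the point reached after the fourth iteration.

(5715.6904, -596.3224)

∇J = (44r - 4s - 32, -4r + 6s + 10)
Step 1: at (2.5, 2.5), ∇J = (68, 15) → (2.5, 2.5) − 0.2·(68, 15) = (-11.1, -0.5)
Step 2: at (-11.1, -0.5), ∇J = (-518.4, 51.4) → (-11.1, -0.5) − 0.2·(-518.4, 51.4) = (92.58, -10.78)
Step 3: at (92.58, -10.78), ∇J = (4084.64, -425) → (92.58, -10.78) − 0.2·(4084.64, -425) = (-724.348, 74.22)
Step 4: at (-724.348, 74.22), ∇J = (-32200.192, 3352.712) → (-724.348, 74.22) − 0.2·(-32200.192, 3352.712) = (5715.6904, -596.3224)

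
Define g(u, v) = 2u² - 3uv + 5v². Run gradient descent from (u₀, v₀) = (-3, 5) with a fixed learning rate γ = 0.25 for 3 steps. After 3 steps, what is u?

13.078125

∇g = (4u - 3v, -3u + 10v)
Step 1: at (-3, 5), ∇g = (-27, 59) → (-3, 5) − 0.25·(-27, 59) = (3.75, -9.75)
Step 2: at (3.75, -9.75), ∇g = (44.25, -108.75) → (3.75, -9.75) − 0.25·(44.25, -108.75) = (-7.3125, 17.4375)
Step 3: at (-7.3125, 17.4375), ∇g = (-81.5625, 196.3125) → (-7.3125, 17.4375) − 0.25·(-81.5625, 196.3125) = (13.078125, -31.640625)
u = 13.078125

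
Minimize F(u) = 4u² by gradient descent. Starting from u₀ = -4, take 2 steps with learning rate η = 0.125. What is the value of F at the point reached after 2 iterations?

F′(u) = 8u
u₁ = -4 − 0.125·(-32) = 0
u₂ = 0 − 0.125·0 = 0
F(0) = 0

0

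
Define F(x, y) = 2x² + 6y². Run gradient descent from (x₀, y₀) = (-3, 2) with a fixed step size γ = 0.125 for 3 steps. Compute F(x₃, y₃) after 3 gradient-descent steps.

0.65625

∇F = (4x, 12y)
(x₁, y₁) = (-3, 2) − 0.125·(-12, 24) = (-1.5, -1)
(x₂, y₂) = (-1.5, -1) − 0.125·(-6, -12) = (-0.75, 0.5)
(x₃, y₃) = (-0.75, 0.5) − 0.125·(-3, 6) = (-0.375, -0.25)
F(-0.375, -0.25) = 0.65625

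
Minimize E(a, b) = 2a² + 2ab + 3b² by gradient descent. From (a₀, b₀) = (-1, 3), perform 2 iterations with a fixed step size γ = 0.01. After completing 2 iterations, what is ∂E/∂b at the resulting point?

14.068

∇E = (4a + 2b, 2a + 6b)
(a₁, b₁) = (-1, 3) − 0.01·(2, 16) = (-1.02, 2.84)
(a₂, b₂) = (-1.02, 2.84) − 0.01·(1.6, 15) = (-1.036, 2.69)
∂E/∂b at (-1.036, 2.69) = 14.068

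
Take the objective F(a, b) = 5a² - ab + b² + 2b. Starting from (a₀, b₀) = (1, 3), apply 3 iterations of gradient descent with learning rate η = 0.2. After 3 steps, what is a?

∇F = (10a - b, -a + 2b + 2)
Step 1: at (1, 3), ∇F = (7, 7) → (1, 3) − 0.2·(7, 7) = (-0.4, 1.6)
Step 2: at (-0.4, 1.6), ∇F = (-5.6, 5.6) → (-0.4, 1.6) − 0.2·(-5.6, 5.6) = (0.72, 0.48)
Step 3: at (0.72, 0.48), ∇F = (6.72, 2.24) → (0.72, 0.48) − 0.2·(6.72, 2.24) = (-0.624, 0.032)
a = -0.624

-0.624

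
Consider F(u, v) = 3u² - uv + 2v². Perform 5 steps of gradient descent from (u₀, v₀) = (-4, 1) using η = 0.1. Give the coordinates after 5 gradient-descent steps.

∇F = (6u - v, -u + 4v)
(u₁, v₁) = (-4, 1) − 0.1·(-25, 8) = (-1.5, 0.2)
(u₂, v₂) = (-1.5, 0.2) − 0.1·(-9.2, 2.3) = (-0.58, -0.03)
(u₃, v₃) = (-0.58, -0.03) − 0.1·(-3.45, 0.46) = (-0.235, -0.076)
(u₄, v₄) = (-0.235, -0.076) − 0.1·(-1.334, -0.069) = (-0.1016, -0.0691)
(u₅, v₅) = (-0.1016, -0.0691) − 0.1·(-0.5405, -0.1748) = (-0.04755, -0.05162)

(-0.04755, -0.05162)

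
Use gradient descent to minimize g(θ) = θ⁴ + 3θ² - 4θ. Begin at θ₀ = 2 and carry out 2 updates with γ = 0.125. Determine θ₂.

13.25

g′(θ) = 4θ³ + 6θ - 4
Step 1: g′(2) = 40; θ₁ = 2 − 0.125·40 = -3
Step 2: g′(-3) = -130; θ₂ = -3 − 0.125·(-130) = 13.25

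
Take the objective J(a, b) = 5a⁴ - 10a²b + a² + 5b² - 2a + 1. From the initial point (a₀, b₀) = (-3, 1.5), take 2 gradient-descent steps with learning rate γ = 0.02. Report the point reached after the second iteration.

(-80.1523584, 9.98912)

∇J = (20a³ - 20ab + 2a - 2, -10a² + 10b)
Step 1: at (-3, 1.5), ∇J = (-458, -75) → (-3, 1.5) − 0.02·(-458, -75) = (6.16, 3)
Step 2: at (6.16, 3), ∇J = (4315.61792, -349.456) → (6.16, 3) − 0.02·(4315.61792, -349.456) = (-80.1523584, 9.98912)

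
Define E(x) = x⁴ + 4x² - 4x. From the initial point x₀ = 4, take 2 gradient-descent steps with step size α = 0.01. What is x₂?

E′(x) = 4x³ + 8x - 4
Step 1: E′(4) = 284; x₁ = 4 − 0.01·284 = 1.16
Step 2: E′(1.16) = 11.523584; x₂ = 1.16 − 0.01·11.523584 = 1.04476416

1.04476416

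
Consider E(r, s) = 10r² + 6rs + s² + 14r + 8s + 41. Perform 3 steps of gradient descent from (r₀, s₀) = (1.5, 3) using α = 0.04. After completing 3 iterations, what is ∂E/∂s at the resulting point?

3.827776

∇E = (20r + 6s + 14, 6r + 2s + 8)
Step 1: at (1.5, 3), ∇E = (62, 23) → (1.5, 3) − 0.04·(62, 23) = (-0.98, 2.08)
Step 2: at (-0.98, 2.08), ∇E = (6.88, 6.28) → (-0.98, 2.08) − 0.04·(6.88, 6.28) = (-1.2552, 1.8288)
Step 3: at (-1.2552, 1.8288), ∇E = (-0.1312, 4.1264) → (-1.2552, 1.8288) − 0.04·(-0.1312, 4.1264) = (-1.249952, 1.663744)
∂E/∂s at (-1.249952, 1.663744) = 3.827776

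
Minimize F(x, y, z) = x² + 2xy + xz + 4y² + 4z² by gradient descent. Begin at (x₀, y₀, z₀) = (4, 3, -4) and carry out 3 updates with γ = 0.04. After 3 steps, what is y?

0.33632

∇F = (2x + 2y + z, 2x + 8y, x + 8z)
(x₁, y₁, z₁) = (4, 3, -4) − 0.04·(10, 32, -28) = (3.6, 1.72, -2.88)
(x₂, y₂, z₂) = (3.6, 1.72, -2.88) − 0.04·(7.76, 20.96, -19.44) = (3.2896, 0.8816, -2.1024)
(x₃, y₃, z₃) = (3.2896, 0.8816, -2.1024) − 0.04·(6.24, 13.632, -13.5296) = (3.04, 0.33632, -1.561216)
y = 0.33632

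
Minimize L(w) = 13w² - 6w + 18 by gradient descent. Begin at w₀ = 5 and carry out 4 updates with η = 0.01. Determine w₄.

1.66089824

L′(w) = 26w - 6
Step 1: L′(5) = 124; w₁ = 5 − 0.01·124 = 3.76
Step 2: L′(3.76) = 91.76; w₂ = 3.76 − 0.01·91.76 = 2.8424
Step 3: L′(2.8424) = 67.9024; w₃ = 2.8424 − 0.01·67.9024 = 2.163376
Step 4: L′(2.163376) = 50.247776; w₄ = 2.163376 − 0.01·50.247776 = 1.66089824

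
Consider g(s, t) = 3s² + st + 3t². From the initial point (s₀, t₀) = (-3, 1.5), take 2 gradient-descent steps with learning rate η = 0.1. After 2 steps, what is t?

0.495

∇g = (6s + t, s + 6t)
Step 1: at (-3, 1.5), ∇g = (-16.5, 6) → (-3, 1.5) − 0.1·(-16.5, 6) = (-1.35, 0.9)
Step 2: at (-1.35, 0.9), ∇g = (-7.2, 4.05) → (-1.35, 0.9) − 0.1·(-7.2, 4.05) = (-0.63, 0.495)
t = 0.495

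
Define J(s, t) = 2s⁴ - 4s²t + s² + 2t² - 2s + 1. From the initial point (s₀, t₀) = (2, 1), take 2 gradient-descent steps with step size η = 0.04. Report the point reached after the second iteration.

(0.08, 1.2432)

∇J = (8s³ - 8st + 2s - 2, -4s² + 4t)
Step 1: at (2, 1), ∇J = (50, -12) → (2, 1) − 0.04·(50, -12) = (0, 1.48)
Step 2: at (0, 1.48), ∇J = (-2, 5.92) → (0, 1.48) − 0.04·(-2, 5.92) = (0.08, 1.2432)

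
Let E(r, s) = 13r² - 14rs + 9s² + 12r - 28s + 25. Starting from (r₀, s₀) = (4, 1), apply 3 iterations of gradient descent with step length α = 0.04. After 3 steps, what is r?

∇E = (26r - 14s + 12, -14r + 18s - 28)
Step 1: at (4, 1), ∇E = (102, -66) → (4, 1) − 0.04·(102, -66) = (-0.08, 3.64)
Step 2: at (-0.08, 3.64), ∇E = (-41.04, 38.64) → (-0.08, 3.64) − 0.04·(-41.04, 38.64) = (1.5616, 2.0944)
Step 3: at (1.5616, 2.0944), ∇E = (23.28, -12.1632) → (1.5616, 2.0944) − 0.04·(23.28, -12.1632) = (0.6304, 2.580928)
r = 0.6304

0.6304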